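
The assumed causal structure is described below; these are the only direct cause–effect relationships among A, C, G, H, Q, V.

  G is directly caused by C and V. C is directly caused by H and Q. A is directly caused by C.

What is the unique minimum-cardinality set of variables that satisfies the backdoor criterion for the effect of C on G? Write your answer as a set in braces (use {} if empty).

Variables eligible for adjustment (non-descendants of C, excluding C and G): {H, Q, V}.
Backdoor paths from C to G:
  (none)
With no backdoor paths the empty set already satisfies the criterion, and it is trivially minimal.

{}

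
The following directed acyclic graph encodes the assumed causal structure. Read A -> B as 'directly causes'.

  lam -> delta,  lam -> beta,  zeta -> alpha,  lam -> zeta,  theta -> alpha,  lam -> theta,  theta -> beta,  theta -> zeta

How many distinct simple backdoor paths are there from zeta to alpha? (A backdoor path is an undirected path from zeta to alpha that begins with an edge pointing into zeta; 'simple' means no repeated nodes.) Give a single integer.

3

A backdoor path from zeta to alpha is any simple undirected path whose first edge points into zeta (i.e. leaves zeta via a parent).
Parents of zeta: {lam, theta}.
Enumerating:
  P1: zeta <- lam -> theta -> alpha
  P2: zeta <- lam -> beta <- theta -> alpha
  P3: zeta <- theta -> alpha
That exhausts the simple backdoor paths. Count: 3.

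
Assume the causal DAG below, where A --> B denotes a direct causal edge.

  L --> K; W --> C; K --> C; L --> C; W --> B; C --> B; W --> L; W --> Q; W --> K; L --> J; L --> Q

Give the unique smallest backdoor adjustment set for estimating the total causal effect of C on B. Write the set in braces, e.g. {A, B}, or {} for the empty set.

Variables eligible for adjustment (non-descendants of C, excluding C and B): {J, K, L, Q, W}.
Backdoor paths from C to B:
  P1: C <- W -> B
  P2: C <- L <- W -> B
  P3: C <- L -> K <- W -> B
  P4: C <- L -> Q <- W -> B
  P5: C <- K <- W -> B
  P6: C <- K <- L <- W -> B
  P7: C <- K <- L -> Q <- W -> B
The empty set is not sufficient: P1 (C <- W -> B) has no collider blocking it and no conditioned non-collider, so it is open.
Try {W}:
  P1: blocked at fork node W ∈ conditioning set.
  P2: blocked at fork node W ∈ conditioning set.
  P3: blocked at collider K (neither it nor any descendant is in the conditioning set).
  P4: blocked at collider Q (neither it nor any descendant is in the conditioning set).
  P5: blocked at fork node W ∈ conditioning set.
  P6: blocked at fork node W ∈ conditioning set.
  P7: blocked at collider Q (neither it nor any descendant is in the conditioning set).
{W} contains no descendant of C and blocks every backdoor path.
No other singleton works — e.g. {L} leaves P1 open — so {W} is the unique smallest valid adjustment set.

{W}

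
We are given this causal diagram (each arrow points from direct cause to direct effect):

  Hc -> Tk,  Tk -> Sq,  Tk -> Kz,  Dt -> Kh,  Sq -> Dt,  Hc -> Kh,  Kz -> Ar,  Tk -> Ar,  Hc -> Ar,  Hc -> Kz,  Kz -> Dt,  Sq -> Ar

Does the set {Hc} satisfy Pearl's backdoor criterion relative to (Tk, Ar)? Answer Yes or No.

Backdoor paths from Tk to Ar (paths whose first edge points into Tk):
  P1: Tk <- Hc -> Kz -> Dt <- Sq -> Ar
  P2: Tk <- Hc -> Kz -> Ar
  P3: Tk <- Hc -> Kh <- Dt <- Kz -> Ar
  P4: Tk <- Hc -> Kh <- Dt <- Sq -> Ar
  P5: Tk <- Hc -> Ar
Condition 1 (no descendant of Tk in the set): holds — descendants of Tk are {Ar, Dt, Kh, Kz, Sq}; none are in {Hc}.
Condition 2 (every backdoor path blocked by {Hc}):
  P1: blocked at fork node Hc ∈ conditioning set.
  P2: blocked at fork node Hc ∈ conditioning set.
  P3: blocked at fork node Hc ∈ conditioning set.
  P4: blocked at fork node Hc ∈ conditioning set.
  P5: blocked at fork node Hc ∈ conditioning set.
{Hc} satisfies the backdoor criterion.

Yes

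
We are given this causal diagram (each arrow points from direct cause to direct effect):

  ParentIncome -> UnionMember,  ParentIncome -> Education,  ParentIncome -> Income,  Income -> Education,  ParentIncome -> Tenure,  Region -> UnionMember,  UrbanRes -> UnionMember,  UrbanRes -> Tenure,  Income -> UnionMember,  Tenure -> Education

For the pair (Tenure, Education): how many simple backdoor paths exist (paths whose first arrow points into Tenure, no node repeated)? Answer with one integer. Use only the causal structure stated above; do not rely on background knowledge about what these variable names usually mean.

A backdoor path from Tenure to Education is any simple undirected path whose first edge points into Tenure (i.e. leaves Tenure via a parent).
Parents of Tenure: {ParentIncome, UrbanRes}.
Enumerating:
  P1: Tenure <- UrbanRes -> UnionMember <- ParentIncome -> Income -> Education
  P2: Tenure <- UrbanRes -> UnionMember <- ParentIncome -> Education
  P3: Tenure <- UrbanRes -> UnionMember <- Income <- ParentIncome -> Education
  P4: Tenure <- UrbanRes -> UnionMember <- Income -> Education
  P5: Tenure <- ParentIncome -> Income -> Education
  P6: Tenure <- ParentIncome -> Education
  P7: Tenure <- ParentIncome -> UnionMember <- Income -> Education
That exhausts the simple backdoor paths. Count: 7.

7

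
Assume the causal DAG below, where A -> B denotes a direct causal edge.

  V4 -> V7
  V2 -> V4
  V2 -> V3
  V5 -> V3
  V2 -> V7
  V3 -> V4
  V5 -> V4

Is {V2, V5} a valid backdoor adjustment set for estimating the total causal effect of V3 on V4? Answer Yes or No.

Backdoor paths from V3 to V4 (paths whose first edge points into V3):
  P1: V3 <- V2 -> V4
  P2: V3 <- V2 -> V7 <- V4
  P3: V3 <- V5 -> V4
Condition 1 (no descendant of V3 in the set): holds — descendants of V3 are {V4, V7}; none are in {V2, V5}.
Condition 2 (every backdoor path blocked by {V2, V5}):
  P1: blocked at fork node V2 ∈ conditioning set.
  P2: blocked at fork node V2 ∈ conditioning set.
  P3: blocked at fork node V5 ∈ conditioning set.
{V2, V5} satisfies the backdoor criterion.

Yes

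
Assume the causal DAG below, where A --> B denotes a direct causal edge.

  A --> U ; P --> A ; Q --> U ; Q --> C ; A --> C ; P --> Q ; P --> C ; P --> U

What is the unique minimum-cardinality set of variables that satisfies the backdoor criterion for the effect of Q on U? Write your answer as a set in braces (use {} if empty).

Variables eligible for adjustment (non-descendants of Q, excluding Q and U): {A, P}.
Backdoor paths from Q to U:
  P1: Q <- P -> A -> U
  P2: Q <- P -> C <- A -> U
  P3: Q <- P -> U
The empty set is not sufficient: P1 (Q <- P -> A -> U) has no collider blocking it and no conditioned non-collider, so it is open.
Try {P}:
  P1: blocked at fork node P ∈ conditioning set.
  P2: blocked at fork node P ∈ conditioning set.
  P3: blocked at fork node P ∈ conditioning set.
{P} contains no descendant of Q and blocks every backdoor path.
No other singleton works — e.g. {A} leaves P3 open — so {P} is the unique smallest valid adjustment set.

{P}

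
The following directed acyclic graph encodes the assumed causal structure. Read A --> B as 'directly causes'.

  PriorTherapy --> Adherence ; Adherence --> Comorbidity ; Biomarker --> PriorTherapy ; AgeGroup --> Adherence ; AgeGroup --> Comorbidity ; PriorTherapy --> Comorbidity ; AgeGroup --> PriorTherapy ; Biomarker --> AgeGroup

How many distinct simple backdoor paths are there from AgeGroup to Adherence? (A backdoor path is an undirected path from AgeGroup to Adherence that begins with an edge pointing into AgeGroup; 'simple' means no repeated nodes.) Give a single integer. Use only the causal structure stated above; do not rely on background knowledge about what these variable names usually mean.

2

A backdoor path from AgeGroup to Adherence is any simple undirected path whose first edge points into AgeGroup (i.e. leaves AgeGroup via a parent).
Parents of AgeGroup: {Biomarker}.
Enumerating:
  P1: AgeGroup <- Biomarker -> PriorTherapy -> Adherence
  P2: AgeGroup <- Biomarker -> PriorTherapy -> Comorbidity <- Adherence
That exhausts the simple backdoor paths. Count: 2.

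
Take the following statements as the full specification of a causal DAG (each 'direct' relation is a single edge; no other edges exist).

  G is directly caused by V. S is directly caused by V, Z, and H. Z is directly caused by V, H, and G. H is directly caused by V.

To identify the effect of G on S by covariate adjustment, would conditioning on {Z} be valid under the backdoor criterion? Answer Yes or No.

No

Backdoor paths from G to S (paths whose first edge points into G):
  P1: G <- V -> H -> Z -> S
  P2: G <- V -> H -> S
  P3: G <- V -> Z <- H -> S
  P4: G <- V -> Z -> S
  P5: G <- V -> S
Condition 1 (no descendant of G in the set): FAILS — Z is a descendant of G.
Condition 2 (every backdoor path blocked by {Z}):
  P1: blocked at chain node Z ∈ conditioning set.
  P2: open — no interior node is in the conditioning set.
  P3: open — collider(s) Z are conditioned on (or have a conditioned descendant) and no non-collider on the path is in the set.
  P4: blocked at chain node Z ∈ conditioning set.
  P5: open — no interior node is in the conditioning set.
{Z} does not satisfy the backdoor criterion.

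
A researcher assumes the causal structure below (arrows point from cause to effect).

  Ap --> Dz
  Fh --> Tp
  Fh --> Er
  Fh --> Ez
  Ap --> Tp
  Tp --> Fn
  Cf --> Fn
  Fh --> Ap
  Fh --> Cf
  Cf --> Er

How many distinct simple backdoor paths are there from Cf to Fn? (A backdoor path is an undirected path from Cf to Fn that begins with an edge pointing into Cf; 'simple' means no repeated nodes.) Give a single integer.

2

A backdoor path from Cf to Fn is any simple undirected path whose first edge points into Cf (i.e. leaves Cf via a parent).
Parents of Cf: {Fh}.
Enumerating:
  P1: Cf <- Fh -> Ap -> Tp -> Fn
  P2: Cf <- Fh -> Tp -> Fn
That exhausts the simple backdoor paths. Count: 2.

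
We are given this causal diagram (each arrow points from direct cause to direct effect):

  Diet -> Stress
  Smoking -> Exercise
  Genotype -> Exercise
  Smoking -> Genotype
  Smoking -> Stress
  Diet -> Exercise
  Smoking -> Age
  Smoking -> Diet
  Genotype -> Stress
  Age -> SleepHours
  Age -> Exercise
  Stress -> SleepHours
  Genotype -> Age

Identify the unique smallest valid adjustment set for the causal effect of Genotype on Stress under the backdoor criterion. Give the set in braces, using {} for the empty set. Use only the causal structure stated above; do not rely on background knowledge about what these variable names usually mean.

{Smoking}

Variables eligible for adjustment (non-descendants of Genotype, excluding Genotype and Stress): {Diet, Smoking}.
Backdoor paths from Genotype to Stress:
  P1: Genotype <- Smoking -> Age -> Exercise <- Diet -> Stress
  P2: Genotype <- Smoking -> Age -> SleepHours <- Stress
  P3: Genotype <- Smoking -> Diet -> Stress
  P4: Genotype <- Smoking -> Diet -> Exercise <- Age -> SleepHours <- Stress
  P5: Genotype <- Smoking -> Stress
  P6: Genotype <- Smoking -> Exercise <- Age -> SleepHours <- Stress
  P7: Genotype <- Smoking -> Exercise <- Diet -> Stress
The empty set is not sufficient: P3 (Genotype <- Smoking -> Diet -> Stress) has no collider blocking it and no conditioned non-collider, so it is open.
Try {Smoking}:
  P1: blocked at fork node Smoking ∈ conditioning set.
  P2: blocked at fork node Smoking ∈ conditioning set.
  P3: blocked at fork node Smoking ∈ conditioning set.
  P4: blocked at fork node Smoking ∈ conditioning set.
  P5: blocked at fork node Smoking ∈ conditioning set.
  P6: blocked at fork node Smoking ∈ conditioning set.
  P7: blocked at fork node Smoking ∈ conditioning set.
{Smoking} contains no descendant of Genotype and blocks every backdoor path.
No other singleton works — e.g. {Diet} leaves P5 open — so {Smoking} is the unique smallest valid adjustment set.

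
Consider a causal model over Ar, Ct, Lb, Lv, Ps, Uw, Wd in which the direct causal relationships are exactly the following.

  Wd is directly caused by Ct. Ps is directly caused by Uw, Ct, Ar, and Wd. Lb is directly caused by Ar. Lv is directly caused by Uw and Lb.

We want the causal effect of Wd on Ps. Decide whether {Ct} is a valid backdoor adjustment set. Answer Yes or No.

Backdoor paths from Wd to Ps (paths whose first edge points into Wd):
  P1: Wd <- Ct -> Ps
Condition 1 (no descendant of Wd in the set): holds — descendants of Wd are {Ps}; none are in {Ct}.
Condition 2 (every backdoor path blocked by {Ct}):
  P1: blocked at fork node Ct ∈ conditioning set.
{Ct} satisfies the backdoor criterion.

Yes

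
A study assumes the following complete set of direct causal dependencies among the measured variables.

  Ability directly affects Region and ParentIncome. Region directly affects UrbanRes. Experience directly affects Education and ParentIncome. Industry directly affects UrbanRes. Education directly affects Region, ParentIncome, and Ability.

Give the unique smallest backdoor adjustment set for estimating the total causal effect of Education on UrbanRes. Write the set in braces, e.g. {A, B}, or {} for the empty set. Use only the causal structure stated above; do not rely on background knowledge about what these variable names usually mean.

Variables eligible for adjustment (non-descendants of Education, excluding Education and UrbanRes): {Experience, Industry}.
Backdoor paths from Education to UrbanRes:
  P1: Education <- Experience -> ParentIncome <- Ability -> Region -> UrbanRes
Each backdoor path contains an unconditioned collider, so every path is already blocked with the empty conditioning set:
  P1: blocked at collider ParentIncome (neither it nor any descendant is in the conditioning set).
The empty set is therefore the unique smallest valid set.

{}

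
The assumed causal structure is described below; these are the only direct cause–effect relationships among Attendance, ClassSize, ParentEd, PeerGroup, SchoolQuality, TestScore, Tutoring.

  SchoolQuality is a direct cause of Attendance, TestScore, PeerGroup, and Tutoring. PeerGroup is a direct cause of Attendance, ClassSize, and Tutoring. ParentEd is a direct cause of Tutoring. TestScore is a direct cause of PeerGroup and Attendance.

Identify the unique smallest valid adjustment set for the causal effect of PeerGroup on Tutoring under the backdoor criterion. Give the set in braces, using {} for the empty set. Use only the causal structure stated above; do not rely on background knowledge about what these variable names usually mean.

{SchoolQuality}

Variables eligible for adjustment (non-descendants of PeerGroup, excluding PeerGroup and Tutoring): {ParentEd, SchoolQuality, TestScore}.
Backdoor paths from PeerGroup to Tutoring:
  P1: PeerGroup <- SchoolQuality -> Tutoring
  P2: PeerGroup <- TestScore <- SchoolQuality -> Tutoring
  P3: PeerGroup <- TestScore -> Attendance <- SchoolQuality -> Tutoring
The empty set is not sufficient: P1 (PeerGroup <- SchoolQuality -> Tutoring) has no collider blocking it and no conditioned non-collider, so it is open.
Try {SchoolQuality}:
  P1: blocked at fork node SchoolQuality ∈ conditioning set.
  P2: blocked at fork node SchoolQuality ∈ conditioning set.
  P3: blocked at collider Attendance (neither it nor any descendant is in the conditioning set).
{SchoolQuality} contains no descendant of PeerGroup and blocks every backdoor path.
No other singleton works — e.g. {TestScore} leaves P1 open — so {SchoolQuality} is the unique smallest valid adjustment set.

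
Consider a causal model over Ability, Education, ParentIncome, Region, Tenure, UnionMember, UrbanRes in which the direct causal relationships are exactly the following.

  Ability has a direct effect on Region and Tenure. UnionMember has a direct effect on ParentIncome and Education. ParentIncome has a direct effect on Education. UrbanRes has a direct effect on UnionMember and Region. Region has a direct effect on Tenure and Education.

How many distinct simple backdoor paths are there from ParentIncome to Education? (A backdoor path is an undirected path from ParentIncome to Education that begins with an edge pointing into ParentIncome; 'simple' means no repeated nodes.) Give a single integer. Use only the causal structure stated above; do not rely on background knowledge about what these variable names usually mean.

2

A backdoor path from ParentIncome to Education is any simple undirected path whose first edge points into ParentIncome (i.e. leaves ParentIncome via a parent).
Parents of ParentIncome: {UnionMember}.
Enumerating:
  P1: ParentIncome <- UnionMember <- UrbanRes -> Region -> Education
  P2: ParentIncome <- UnionMember -> Education
That exhausts the simple backdoor paths. Count: 2.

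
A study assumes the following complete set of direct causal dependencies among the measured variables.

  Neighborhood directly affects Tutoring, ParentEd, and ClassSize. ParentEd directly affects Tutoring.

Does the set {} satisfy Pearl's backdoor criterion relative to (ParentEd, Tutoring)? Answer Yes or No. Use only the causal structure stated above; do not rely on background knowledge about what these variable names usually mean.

No

Backdoor paths from ParentEd to Tutoring (paths whose first edge points into ParentEd):
  P1: ParentEd <- Neighborhood -> Tutoring
Condition 1 (no descendant of ParentEd in the set): holds — descendants of ParentEd are {Tutoring}; none are in {}.
Condition 2 (every backdoor path blocked by {}):
  P1: open — no interior node is in the conditioning set.
{} does not satisfy the backdoor criterion.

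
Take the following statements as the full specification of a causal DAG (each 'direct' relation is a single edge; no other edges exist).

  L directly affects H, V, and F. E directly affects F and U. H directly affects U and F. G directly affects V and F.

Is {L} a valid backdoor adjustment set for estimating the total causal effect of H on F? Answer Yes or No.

Yes

Backdoor paths from H to F (paths whose first edge points into H):
  P1: H <- L -> V <- G -> F
  P2: H <- L -> F
Condition 1 (no descendant of H in the set): holds — descendants of H are {F, U}; none are in {L}.
Condition 2 (every backdoor path blocked by {L}):
  P1: blocked at fork node L ∈ conditioning set.
  P2: blocked at fork node L ∈ conditioning set.
{L} satisfies the backdoor criterion.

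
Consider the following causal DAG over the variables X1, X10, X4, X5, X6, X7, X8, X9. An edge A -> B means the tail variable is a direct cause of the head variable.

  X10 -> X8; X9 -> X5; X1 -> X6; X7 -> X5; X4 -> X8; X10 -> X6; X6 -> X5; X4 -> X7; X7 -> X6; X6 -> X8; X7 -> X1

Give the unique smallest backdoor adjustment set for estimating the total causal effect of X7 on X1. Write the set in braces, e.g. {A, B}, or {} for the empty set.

{}

Variables eligible for adjustment (non-descendants of X7, excluding X7 and X1): {X10, X4, X9}.
Backdoor paths from X7 to X1:
  P1: X7 <- X4 -> X8 <- X10 -> X6 <- X1
  P2: X7 <- X4 -> X8 <- X6 <- X1
Each backdoor path contains an unconditioned collider, so every path is already blocked with the empty conditioning set:
  P1: blocked at collider X8 (neither it nor any descendant is in the conditioning set).
  P2: blocked at collider X8 (neither it nor any descendant is in the conditioning set).
The empty set is therefore the unique smallest valid set.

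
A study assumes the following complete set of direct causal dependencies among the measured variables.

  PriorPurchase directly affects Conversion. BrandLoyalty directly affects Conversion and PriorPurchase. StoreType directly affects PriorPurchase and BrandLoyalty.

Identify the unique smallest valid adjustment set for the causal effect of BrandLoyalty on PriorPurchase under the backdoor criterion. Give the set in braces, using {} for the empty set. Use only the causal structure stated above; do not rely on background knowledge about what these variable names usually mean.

{StoreType}

Variables eligible for adjustment (non-descendants of BrandLoyalty, excluding BrandLoyalty and PriorPurchase): {StoreType}.
Backdoor paths from BrandLoyalty to PriorPurchase:
  P1: BrandLoyalty <- StoreType -> PriorPurchase
The empty set is not sufficient: P1 (BrandLoyalty <- StoreType -> PriorPurchase) has no collider blocking it and no conditioned non-collider, so it is open.
Try {StoreType}:
  P1: blocked at fork node StoreType ∈ conditioning set.
{StoreType} contains no descendant of BrandLoyalty and blocks every backdoor path.
{StoreType} is the unique smallest valid adjustment set.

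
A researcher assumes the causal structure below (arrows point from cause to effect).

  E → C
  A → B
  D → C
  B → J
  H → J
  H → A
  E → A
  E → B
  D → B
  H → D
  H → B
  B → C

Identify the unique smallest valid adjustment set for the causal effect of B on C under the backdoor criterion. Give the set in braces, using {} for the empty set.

{D, E}

Variables eligible for adjustment (non-descendants of B, excluding B and C): {A, D, E, H}.
Backdoor paths from B to C:
  P1: B <- E -> A <- H -> D -> C
  P2: B <- E -> C
  P3: B <- H -> D -> C
  P4: B <- H -> A <- E -> C
  P5: B <- D <- H -> A <- E -> C
  P6: B <- D -> C
  P7: B <- A <- E -> C
  P8: B <- A <- H -> D -> C
The empty set is not sufficient: P2 (B <- E -> C) has no collider blocking it and no conditioned non-collider, so it is open.
Try {D, E}:
  P1: blocked at fork node E ∈ conditioning set.
  P2: blocked at fork node E ∈ conditioning set.
  P3: blocked at chain node D ∈ conditioning set.
  P4: blocked at collider A (neither it nor any descendant is in the conditioning set).
  P5: blocked at chain node D ∈ conditioning set.
  P6: blocked at fork node D ∈ conditioning set.
  P7: blocked at fork node E ∈ conditioning set.
  P8: blocked at chain node D ∈ conditioning set.
{D, E} contains no descendant of B and blocks every backdoor path.
Every element of {D, E} is needed (dropping D leaves P3 open; dropping E leaves P2 open), so no proper subset is valid.
Among all size-2 subsets of the eligible variables, only {D, E} blocks every backdoor path, so it is the unique smallest valid adjustment set.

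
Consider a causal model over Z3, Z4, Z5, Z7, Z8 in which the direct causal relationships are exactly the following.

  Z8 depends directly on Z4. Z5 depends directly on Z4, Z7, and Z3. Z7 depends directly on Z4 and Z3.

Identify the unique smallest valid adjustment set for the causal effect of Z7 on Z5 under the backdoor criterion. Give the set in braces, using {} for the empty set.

Variables eligible for adjustment (non-descendants of Z7, excluding Z7 and Z5): {Z3, Z4, Z8}.
Backdoor paths from Z7 to Z5:
  P1: Z7 <- Z3 -> Z5
  P2: Z7 <- Z4 -> Z5
The empty set is not sufficient: P1 (Z7 <- Z3 -> Z5) has no collider blocking it and no conditioned non-collider, so it is open.
Try {Z3, Z4}:
  P1: blocked at fork node Z3 ∈ conditioning set.
  P2: blocked at fork node Z4 ∈ conditioning set.
{Z3, Z4} contains no descendant of Z7 and blocks every backdoor path.
Every element of {Z3, Z4} is needed (dropping Z3 leaves P1 open; dropping Z4 leaves P2 open), so no proper subset is valid.
Among all size-2 subsets of the eligible variables, only {Z3, Z4} blocks every backdoor path, so it is the unique smallest valid adjustment set.

{Z3, Z4}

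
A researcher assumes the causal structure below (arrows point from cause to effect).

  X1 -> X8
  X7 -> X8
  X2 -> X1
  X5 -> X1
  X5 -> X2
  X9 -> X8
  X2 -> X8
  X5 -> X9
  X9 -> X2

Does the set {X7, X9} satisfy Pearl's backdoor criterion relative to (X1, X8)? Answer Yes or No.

Backdoor paths from X1 to X8 (paths whose first edge points into X1):
  P1: X1 <- X5 -> X9 -> X2 -> X8
  P2: X1 <- X5 -> X9 -> X8
  P3: X1 <- X5 -> X2 <- X9 -> X8
  P4: X1 <- X5 -> X2 -> X8
  P5: X1 <- X2 <- X5 -> X9 -> X8
  P6: X1 <- X2 <- X9 -> X8
  P7: X1 <- X2 -> X8
Condition 1 (no descendant of X1 in the set): holds — descendants of X1 are {X8}; none are in {X7, X9}.
Condition 2 (every backdoor path blocked by {X7, X9}):
  P1: blocked at chain node X9 ∈ conditioning set.
  P2: blocked at chain node X9 ∈ conditioning set.
  P3: blocked at collider X2 (neither it nor any descendant is in the conditioning set).
  P4: open — no interior node is in the conditioning set.
  P5: blocked at chain node X9 ∈ conditioning set.
  P6: blocked at fork node X9 ∈ conditioning set.
  P7: open — no interior node is in the conditioning set.
{X7, X9} does not satisfy the backdoor criterion.

No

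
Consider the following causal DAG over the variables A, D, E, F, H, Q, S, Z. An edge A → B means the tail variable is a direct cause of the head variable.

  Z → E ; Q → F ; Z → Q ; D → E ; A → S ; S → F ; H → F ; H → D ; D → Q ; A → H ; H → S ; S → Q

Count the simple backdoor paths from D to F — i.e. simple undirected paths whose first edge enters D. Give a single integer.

A backdoor path from D to F is any simple undirected path whose first edge points into D (i.e. leaves D via a parent).
Parents of D: {H}.
Enumerating:
  P1: D <- H <- A -> S -> Q -> F
  P2: D <- H <- A -> S -> F
  P3: D <- H -> S -> Q -> F
  P4: D <- H -> S -> F
  P5: D <- H -> F
That exhausts the simple backdoor paths. Count: 5.

5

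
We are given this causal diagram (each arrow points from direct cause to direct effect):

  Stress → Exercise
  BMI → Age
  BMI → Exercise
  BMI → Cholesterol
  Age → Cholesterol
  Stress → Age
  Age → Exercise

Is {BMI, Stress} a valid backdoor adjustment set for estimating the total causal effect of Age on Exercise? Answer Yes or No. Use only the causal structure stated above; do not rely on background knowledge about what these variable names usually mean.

Backdoor paths from Age to Exercise (paths whose first edge points into Age):
  P1: Age <- BMI -> Exercise
  P2: Age <- Stress -> Exercise
Condition 1 (no descendant of Age in the set): holds — descendants of Age are {Cholesterol, Exercise}; none are in {BMI, Stress}.
Condition 2 (every backdoor path blocked by {BMI, Stress}):
  P1: blocked at fork node BMI ∈ conditioning set.
  P2: blocked at fork node Stress ∈ conditioning set.
{BMI, Stress} satisfies the backdoor criterion.

Yes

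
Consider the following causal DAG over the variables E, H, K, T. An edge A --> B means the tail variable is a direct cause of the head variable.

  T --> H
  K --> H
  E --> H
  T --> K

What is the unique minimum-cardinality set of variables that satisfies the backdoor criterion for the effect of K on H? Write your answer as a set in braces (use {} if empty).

{T}

Variables eligible for adjustment (non-descendants of K, excluding K and H): {E, T}.
Backdoor paths from K to H:
  P1: K <- T -> H
The empty set is not sufficient: P1 (K <- T -> H) has no collider blocking it and no conditioned non-collider, so it is open.
Try {T}:
  P1: blocked at fork node T ∈ conditioning set.
{T} contains no descendant of K and blocks every backdoor path.
No other singleton works — e.g. {E} leaves P1 open — so {T} is the unique smallest valid adjustment set.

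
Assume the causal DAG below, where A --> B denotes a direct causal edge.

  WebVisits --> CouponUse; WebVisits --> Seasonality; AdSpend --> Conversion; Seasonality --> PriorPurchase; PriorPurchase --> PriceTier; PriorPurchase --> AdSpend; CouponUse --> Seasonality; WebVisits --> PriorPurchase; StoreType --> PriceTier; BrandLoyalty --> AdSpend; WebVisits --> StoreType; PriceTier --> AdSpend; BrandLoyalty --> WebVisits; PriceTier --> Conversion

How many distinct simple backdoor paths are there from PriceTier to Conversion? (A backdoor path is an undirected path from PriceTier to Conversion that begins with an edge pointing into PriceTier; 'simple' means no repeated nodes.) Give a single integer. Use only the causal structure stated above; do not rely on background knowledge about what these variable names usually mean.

8

A backdoor path from PriceTier to Conversion is any simple undirected path whose first edge points into PriceTier (i.e. leaves PriceTier via a parent).
Parents of PriceTier: {PriorPurchase, StoreType}.
Enumerating:
  P1: PriceTier <- StoreType <- WebVisits <- BrandLoyalty -> AdSpend -> Conversion
  P2: PriceTier <- StoreType <- WebVisits -> CouponUse -> Seasonality -> PriorPurchase -> AdSpend -> Conversion
  P3: PriceTier <- StoreType <- WebVisits -> Seasonality -> PriorPurchase -> AdSpend -> Conversion
  P4: PriceTier <- StoreType <- WebVisits -> PriorPurchase -> AdSpend -> Conversion
  P5: PriceTier <- PriorPurchase <- WebVisits <- BrandLoyalty -> AdSpend -> Conversion
  P6: PriceTier <- PriorPurchase <- Seasonality <- WebVisits <- BrandLoyalty -> AdSpend -> Conversion
  P7: PriceTier <- PriorPurchase <- Seasonality <- CouponUse <- WebVisits <- BrandLoyalty -> AdSpend -> Conversion
  P8: PriceTier <- PriorPurchase -> AdSpend -> Conversion
That exhausts the simple backdoor paths. Count: 8.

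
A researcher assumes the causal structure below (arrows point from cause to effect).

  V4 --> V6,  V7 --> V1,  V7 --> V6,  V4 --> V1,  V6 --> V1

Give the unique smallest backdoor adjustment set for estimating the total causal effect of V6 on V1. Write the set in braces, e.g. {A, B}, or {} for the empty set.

Variables eligible for adjustment (non-descendants of V6, excluding V6 and V1): {V4, V7}.
Backdoor paths from V6 to V1:
  P1: V6 <- V4 -> V1
  P2: V6 <- V7 -> V1
The empty set is not sufficient: P1 (V6 <- V4 -> V1) has no collider blocking it and no conditioned non-collider, so it is open.
Try {V4, V7}:
  P1: blocked at fork node V4 ∈ conditioning set.
  P2: blocked at fork node V7 ∈ conditioning set.
{V4, V7} contains no descendant of V6 and blocks every backdoor path.
Every element of {V4, V7} is needed (dropping V4 leaves P1 open; dropping V7 leaves P2 open), so no proper subset is valid.
Among all size-2 subsets of the eligible variables, only {V4, V7} blocks every backdoor path, so it is the unique smallest valid adjustment set.

{V4, V7}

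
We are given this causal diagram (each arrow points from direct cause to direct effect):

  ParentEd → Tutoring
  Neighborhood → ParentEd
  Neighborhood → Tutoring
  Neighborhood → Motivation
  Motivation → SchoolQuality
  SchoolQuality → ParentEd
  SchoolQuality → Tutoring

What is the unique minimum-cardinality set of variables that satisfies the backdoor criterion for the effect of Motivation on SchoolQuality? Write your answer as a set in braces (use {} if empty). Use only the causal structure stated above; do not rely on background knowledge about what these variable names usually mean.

{}

Variables eligible for adjustment (non-descendants of Motivation, excluding Motivation and SchoolQuality): {Neighborhood}.
Backdoor paths from Motivation to SchoolQuality:
  P1: Motivation <- Neighborhood -> ParentEd <- SchoolQuality
  P2: Motivation <- Neighborhood -> ParentEd -> Tutoring <- SchoolQuality
  P3: Motivation <- Neighborhood -> Tutoring <- SchoolQuality
  P4: Motivation <- Neighborhood -> Tutoring <- ParentEd <- SchoolQuality
Each backdoor path contains an unconditioned collider, so every path is already blocked with the empty conditioning set:
  P1: blocked at collider ParentEd (neither it nor any descendant is in the conditioning set).
  P2: blocked at collider Tutoring (neither it nor any descendant is in the conditioning set).
  P3: blocked at collider Tutoring (neither it nor any descendant is in the conditioning set).
  P4: blocked at collider Tutoring (neither it nor any descendant is in the conditioning set).
The empty set is therefore the unique smallest valid set.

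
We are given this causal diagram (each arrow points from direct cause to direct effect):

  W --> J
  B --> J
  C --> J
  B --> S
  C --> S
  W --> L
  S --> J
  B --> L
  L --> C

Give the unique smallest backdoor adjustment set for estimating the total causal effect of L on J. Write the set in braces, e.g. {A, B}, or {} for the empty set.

{B, W}

Variables eligible for adjustment (non-descendants of L, excluding L and J): {B, W}.
Backdoor paths from L to J:
  P1: L <- W -> J
  P2: L <- B -> S <- C -> J
  P3: L <- B -> S -> J
  P4: L <- B -> J
The empty set is not sufficient: P1 (L <- W -> J) has no collider blocking it and no conditioned non-collider, so it is open.
Try {B, W}:
  P1: blocked at fork node W ∈ conditioning set.
  P2: blocked at fork node B ∈ conditioning set.
  P3: blocked at fork node B ∈ conditioning set.
  P4: blocked at fork node B ∈ conditioning set.
{B, W} contains no descendant of L and blocks every backdoor path.
Every element of {B, W} is needed (dropping B leaves P3 open; dropping W leaves P1 open), so no proper subset is valid.
Among all size-2 subsets of the eligible variables, only {B, W} blocks every backdoor path, so it is the unique smallest valid adjustment set.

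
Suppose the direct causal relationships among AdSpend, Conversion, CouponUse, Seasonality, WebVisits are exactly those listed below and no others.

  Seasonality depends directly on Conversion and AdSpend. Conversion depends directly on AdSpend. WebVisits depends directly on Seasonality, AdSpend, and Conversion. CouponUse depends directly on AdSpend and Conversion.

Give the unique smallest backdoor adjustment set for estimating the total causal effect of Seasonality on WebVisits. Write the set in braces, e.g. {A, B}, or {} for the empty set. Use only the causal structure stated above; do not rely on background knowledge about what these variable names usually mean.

{AdSpend, Conversion}

Variables eligible for adjustment (non-descendants of Seasonality, excluding Seasonality and WebVisits): {AdSpend, Conversion, CouponUse}.
Backdoor paths from Seasonality to WebVisits:
  P1: Seasonality <- AdSpend -> Conversion -> WebVisits
  P2: Seasonality <- AdSpend -> CouponUse <- Conversion -> WebVisits
  P3: Seasonality <- AdSpend -> WebVisits
  P4: Seasonality <- Conversion <- AdSpend -> WebVisits
  P5: Seasonality <- Conversion -> CouponUse <- AdSpend -> WebVisits
  P6: Seasonality <- Conversion -> WebVisits
The empty set is not sufficient: P1 (Seasonality <- AdSpend -> Conversion -> WebVisits) has no collider blocking it and no conditioned non-collider, so it is open.
Try {AdSpend, Conversion}:
  P1: blocked at fork node AdSpend ∈ conditioning set.
  P2: blocked at fork node AdSpend ∈ conditioning set.
  P3: blocked at fork node AdSpend ∈ conditioning set.
  P4: blocked at chain node Conversion ∈ conditioning set.
  P5: blocked at fork node Conversion ∈ conditioning set.
  P6: blocked at fork node Conversion ∈ conditioning set.
{AdSpend, Conversion} contains no descendant of Seasonality and blocks every backdoor path.
Every element of {AdSpend, Conversion} is needed (dropping AdSpend leaves P3 open; dropping Conversion leaves P6 open), so no proper subset is valid.
Among all size-2 subsets of the eligible variables, only {AdSpend, Conversion} blocks every backdoor path, so it is the unique smallest valid adjustment set.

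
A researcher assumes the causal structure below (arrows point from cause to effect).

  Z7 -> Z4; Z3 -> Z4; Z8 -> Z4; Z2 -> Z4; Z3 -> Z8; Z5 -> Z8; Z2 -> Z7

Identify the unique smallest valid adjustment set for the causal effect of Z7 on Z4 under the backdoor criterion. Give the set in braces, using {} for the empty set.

Variables eligible for adjustment (non-descendants of Z7, excluding Z7 and Z4): {Z2, Z3, Z5, Z8}.
Backdoor paths from Z7 to Z4:
  P1: Z7 <- Z2 -> Z4
The empty set is not sufficient: P1 (Z7 <- Z2 -> Z4) has no collider blocking it and no conditioned non-collider, so it is open.
Try {Z2}:
  P1: blocked at fork node Z2 ∈ conditioning set.
{Z2} contains no descendant of Z7 and blocks every backdoor path.
No other singleton works — e.g. {Z5} leaves P1 open — so {Z2} is the unique smallest valid adjustment set.

{Z2}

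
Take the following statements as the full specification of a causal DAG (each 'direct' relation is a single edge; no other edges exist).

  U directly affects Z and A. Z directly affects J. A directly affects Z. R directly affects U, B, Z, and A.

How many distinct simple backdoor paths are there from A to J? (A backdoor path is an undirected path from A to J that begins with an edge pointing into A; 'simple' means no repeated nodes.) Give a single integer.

A backdoor path from A to J is any simple undirected path whose first edge points into A (i.e. leaves A via a parent).
Parents of A: {R, U}.
Enumerating:
  P1: A <- R -> U -> Z -> J
  P2: A <- R -> Z -> J
  P3: A <- U <- R -> Z -> J
  P4: A <- U -> Z -> J
That exhausts the simple backdoor paths. Count: 4.

4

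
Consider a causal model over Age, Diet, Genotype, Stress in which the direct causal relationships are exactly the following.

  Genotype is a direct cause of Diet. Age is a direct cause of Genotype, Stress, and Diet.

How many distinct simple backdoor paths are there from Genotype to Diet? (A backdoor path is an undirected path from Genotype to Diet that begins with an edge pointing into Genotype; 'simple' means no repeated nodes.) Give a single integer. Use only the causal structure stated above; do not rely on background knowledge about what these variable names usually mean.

A backdoor path from Genotype to Diet is any simple undirected path whose first edge points into Genotype (i.e. leaves Genotype via a parent).
Parents of Genotype: {Age}.
Enumerating:
  P1: Genotype <- Age -> Diet
That exhausts the simple backdoor paths. Count: 1.

1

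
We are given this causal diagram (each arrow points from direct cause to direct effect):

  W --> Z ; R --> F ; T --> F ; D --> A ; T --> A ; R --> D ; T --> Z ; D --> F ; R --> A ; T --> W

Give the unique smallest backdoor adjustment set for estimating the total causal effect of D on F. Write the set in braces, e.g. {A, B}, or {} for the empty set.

Variables eligible for adjustment (non-descendants of D, excluding D and F): {R, T, W, Z}.
Backdoor paths from D to F:
  P1: D <- R -> F
  P2: D <- R -> A <- T -> F
The empty set is not sufficient: P1 (D <- R -> F) has no collider blocking it and no conditioned non-collider, so it is open.
Try {R}:
  P1: blocked at fork node R ∈ conditioning set.
  P2: blocked at fork node R ∈ conditioning set.
{R} contains no descendant of D and blocks every backdoor path.
No other singleton works — e.g. {T} leaves P1 open — so {R} is the unique smallest valid adjustment set.

{R}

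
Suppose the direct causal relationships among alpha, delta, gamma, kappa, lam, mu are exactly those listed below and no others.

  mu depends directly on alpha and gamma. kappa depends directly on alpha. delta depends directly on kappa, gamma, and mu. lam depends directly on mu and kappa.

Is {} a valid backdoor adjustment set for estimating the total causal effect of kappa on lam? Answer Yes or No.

No

Backdoor paths from kappa to lam (paths whose first edge points into kappa):
  P1: kappa <- alpha -> mu -> lam
Condition 1 (no descendant of kappa in the set): holds — descendants of kappa are {delta, lam}; none are in {}.
Condition 2 (every backdoor path blocked by {}):
  P1: open — no interior node is in the conditioning set.
{} does not satisfy the backdoor criterion.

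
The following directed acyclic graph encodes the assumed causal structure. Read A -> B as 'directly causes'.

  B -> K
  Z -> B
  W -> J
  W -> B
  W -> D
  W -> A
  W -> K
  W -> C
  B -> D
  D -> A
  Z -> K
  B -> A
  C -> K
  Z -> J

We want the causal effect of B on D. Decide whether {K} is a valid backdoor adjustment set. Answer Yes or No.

No

Backdoor paths from B to D (paths whose first edge points into B):
  P1: B <- W -> D
  P2: B <- W -> A <- D
  P3: B <- Z -> K <- W -> D
  P4: B <- Z -> K <- W -> A <- D
  P5: B <- Z -> K <- C <- W -> D
  P6: B <- Z -> K <- C <- W -> A <- D
  P7: B <- Z -> J <- W -> D
  P8: B <- Z -> J <- W -> A <- D
Condition 1 (no descendant of B in the set): FAILS — K is a descendant of B.
Condition 2 (every backdoor path blocked by {K}):
  P1: open — no interior node is in the conditioning set.
  P2: blocked at collider A (neither it nor any descendant is in the conditioning set).
  P3: open — collider(s) K are conditioned on (or have a conditioned descendant) and no non-collider on the path is in the set.
  P4: blocked at collider A (neither it nor any descendant is in the conditioning set).
  P5: open — collider(s) K are conditioned on (or have a conditioned descendant) and no non-collider on the path is in the set.
  P6: blocked at collider A (neither it nor any descendant is in the conditioning set).
  P7: blocked at collider J (neither it nor any descendant is in the conditioning set).
  P8: blocked at collider J (neither it nor any descendant is in the conditioning set).
{K} does not satisfy the backdoor criterion.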